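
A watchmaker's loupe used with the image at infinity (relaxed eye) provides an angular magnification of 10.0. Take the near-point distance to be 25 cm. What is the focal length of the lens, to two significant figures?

For the image at infinity, M = D/f.
f = D/M = 25/10.0 = 2.500 cm.

2.5 cm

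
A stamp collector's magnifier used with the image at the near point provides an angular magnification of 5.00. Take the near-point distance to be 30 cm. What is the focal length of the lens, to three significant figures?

7.50 cm

For the image at the near point, M = 1 + D/f.
f = D/(M - 1) = 30/(5.0 - 1) = 7.500 cm.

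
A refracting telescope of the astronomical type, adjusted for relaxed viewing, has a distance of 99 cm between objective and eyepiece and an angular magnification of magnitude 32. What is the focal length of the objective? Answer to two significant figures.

In normal adjustment the tube length equals f_obj + f_eye and |M| = f_obj/f_eye.
So f_obj = 32 f_eye and 32 f_eye + f_eye = 99 cm, giving f_eye = 99/33 = 3.000 cm and f_obj = 96.000 cm.

96 cm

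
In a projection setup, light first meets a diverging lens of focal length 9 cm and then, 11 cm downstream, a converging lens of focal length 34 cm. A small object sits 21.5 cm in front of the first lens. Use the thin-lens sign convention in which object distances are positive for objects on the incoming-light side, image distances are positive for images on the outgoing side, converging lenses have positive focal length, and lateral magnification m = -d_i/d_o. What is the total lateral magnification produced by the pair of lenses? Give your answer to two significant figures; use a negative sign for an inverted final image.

First lens: d_i1 = 1/(1/(-9) - 1/21.5) = -6.344 cm.
m_1 = -(-6.344)/21.5 = 0.2951.
The intermediate image is virtual, 6.344 cm to the left of lens 1, so d_o2 = L - d_i1 = 11 - (-6.344) = 17.344 cm.
Second lens: d_i2 = 1/(1/34 - 1/(17.344)) = -35.406 cm.
m_2 = -(-35.406)/(17.344) = 2.0413.
Overall magnification: m = m_1 m_2 = 0.6024.

0.60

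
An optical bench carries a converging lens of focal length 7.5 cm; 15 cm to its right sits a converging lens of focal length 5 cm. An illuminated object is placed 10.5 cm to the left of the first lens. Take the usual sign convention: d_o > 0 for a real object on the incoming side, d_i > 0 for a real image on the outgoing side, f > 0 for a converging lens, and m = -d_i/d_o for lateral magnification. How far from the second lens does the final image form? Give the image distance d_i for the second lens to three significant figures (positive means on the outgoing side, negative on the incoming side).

3.46 cm

First lens: d_i1 = 1/(1/7.5 - 1/10.5) = 26.250 cm.
Since 26.250 cm > 15 cm, the first image lies past the second lens and serves as a virtual object: d_o2 = L - d_i1 = -11.250 cm.
Second lens: d_i2 = 1/(1/5 - 1/(-11.250)) = 3.462 cm.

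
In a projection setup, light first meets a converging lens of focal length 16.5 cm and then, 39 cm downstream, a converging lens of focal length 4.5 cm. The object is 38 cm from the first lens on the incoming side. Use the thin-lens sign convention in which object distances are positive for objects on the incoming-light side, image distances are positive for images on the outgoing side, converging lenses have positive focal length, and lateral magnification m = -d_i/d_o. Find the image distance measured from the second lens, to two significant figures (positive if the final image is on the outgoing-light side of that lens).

8.3 cm

Applying the thin-lens equation to the first lens, 1/16.5 = 1/38 + 1/d_i1, which gives d_i1 = 29.163 cm.
Object distance for lens 2: d_o2 = 39 - 29.163 = 9.837 cm.
Applying the thin-lens equation again with f_2 = 4.5 cm and d_o2 = 9.837 cm gives d_i2 = 8.294 cm.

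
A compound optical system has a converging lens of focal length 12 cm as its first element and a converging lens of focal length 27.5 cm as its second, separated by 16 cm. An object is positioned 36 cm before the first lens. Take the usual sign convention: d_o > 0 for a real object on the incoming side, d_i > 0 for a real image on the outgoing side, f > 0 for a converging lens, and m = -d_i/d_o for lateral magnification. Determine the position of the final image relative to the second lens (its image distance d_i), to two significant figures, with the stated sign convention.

1.9 cm

Applying the thin-lens equation to the first lens, 1/12 = 1/36 + 1/d_i1, which gives d_i1 = 18.000 cm.
Since 18.000 cm > 16 cm, the first image lies past the second lens and serves as a virtual object: d_o2 = L - d_i1 = -2.000 cm.
Applying the thin-lens equation again with f_2 = 27.5 cm and d_o2 = -2.000 cm gives d_i2 = 1.864 cm.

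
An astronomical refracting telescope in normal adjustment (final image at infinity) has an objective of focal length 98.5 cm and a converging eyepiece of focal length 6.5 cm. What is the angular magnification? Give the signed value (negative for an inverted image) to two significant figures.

-15

M = -f_obj/f_eye = -98.5/(6.5) = -15.154.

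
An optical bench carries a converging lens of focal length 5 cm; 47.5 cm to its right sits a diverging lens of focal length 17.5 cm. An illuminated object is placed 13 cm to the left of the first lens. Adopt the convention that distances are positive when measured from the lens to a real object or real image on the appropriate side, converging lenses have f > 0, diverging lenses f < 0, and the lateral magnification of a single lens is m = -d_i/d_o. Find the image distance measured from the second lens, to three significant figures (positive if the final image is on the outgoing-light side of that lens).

-12.1 cm

Applying the thin-lens equation to the first lens, 1/5 = 1/13 + 1/d_i1, which gives d_i1 = 8.125 cm.
Object distance for lens 2: d_o2 = 47.5 - 8.125 = 39.375 cm.
Applying the thin-lens equation again with f_2 = -17.5 cm and d_o2 = 39.375 cm gives d_i2 = -12.115 cm.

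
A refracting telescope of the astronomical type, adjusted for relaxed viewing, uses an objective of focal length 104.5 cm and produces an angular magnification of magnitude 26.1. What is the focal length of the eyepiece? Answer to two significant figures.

|M| = f_obj/f_eye, so f_eye = f_obj/|M| = 104.5/26.1 = 4.004 cm.

4.0 cm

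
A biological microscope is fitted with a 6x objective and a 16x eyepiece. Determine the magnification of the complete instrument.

The overall magnification of a compound microscope is the product of the objective and eyepiece magnifications:
M = M_obj x M_eye = 6 x 16 = 96.

96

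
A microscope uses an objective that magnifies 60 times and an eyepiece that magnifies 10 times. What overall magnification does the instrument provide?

600

The overall magnification of a compound microscope is the product of the objective and eyepiece magnifications:
M = M_obj x M_eye = 60 x 10 = 600.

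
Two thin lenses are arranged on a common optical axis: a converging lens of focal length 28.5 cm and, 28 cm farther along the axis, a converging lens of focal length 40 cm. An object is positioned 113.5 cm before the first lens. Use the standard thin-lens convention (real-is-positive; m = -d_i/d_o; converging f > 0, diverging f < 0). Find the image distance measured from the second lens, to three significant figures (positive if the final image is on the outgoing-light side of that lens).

Applying the thin-lens equation to the first lens, 1/28.5 = 1/113.5 + 1/d_i1, which gives d_i1 = 38.056 cm.
This image would form 38.056 cm past lens 1, i.e. 10.056 cm beyond lens 2, so it is a virtual object for lens 2: d_o2 = 28 - 38.056 = -10.056 cm.
Applying the thin-lens equation again with f_2 = 40 cm and d_o2 = -10.056 cm gives d_i2 = 8.036 cm.

8.04 cm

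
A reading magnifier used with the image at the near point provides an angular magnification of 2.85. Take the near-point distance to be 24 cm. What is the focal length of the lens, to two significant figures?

For the image at the near point, M = 1 + D/f.
f = D/(M - 1) = 24/(2.85 - 1) = 12.973 cm.

13 cm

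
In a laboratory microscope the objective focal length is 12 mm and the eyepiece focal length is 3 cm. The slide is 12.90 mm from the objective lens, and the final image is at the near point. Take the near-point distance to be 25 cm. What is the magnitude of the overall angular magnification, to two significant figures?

120

Convert to cm: f_obj = 12 mm = 1.2 cm; d_o = 12.90 mm = 1.29 cm.
Objective: 1/d_i = 1/f_obj - 1/d_o = 1/1.2 - 1/1.29 = 0.05814 cm^-1, so d_i = 17.200 cm.
m_obj = -d_i/d_o = -17.200/1.29 = -13.333.
Eyepiece angular magnification (image at near point): M_eye = 1 + D/f_e = 1 + 25/3 = 9.333.
Overall M = m_obj x M_eye = (-13.333)(9.333) = -124.44.
|M| = 124.44.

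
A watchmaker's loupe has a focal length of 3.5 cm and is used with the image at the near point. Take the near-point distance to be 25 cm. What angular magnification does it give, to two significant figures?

8.1

M = 1 + D/f = 1 + 25/3.5 = 8.143.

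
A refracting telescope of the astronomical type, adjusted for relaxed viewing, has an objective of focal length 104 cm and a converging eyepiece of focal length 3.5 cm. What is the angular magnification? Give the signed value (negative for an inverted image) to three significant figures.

M = -f_obj/f_eye = -104/(3.5) = -29.714.

-29.7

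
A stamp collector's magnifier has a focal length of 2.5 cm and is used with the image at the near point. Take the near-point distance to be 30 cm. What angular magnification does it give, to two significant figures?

M = 1 + D/f = 1 + 30/2.5 = 13.000.

13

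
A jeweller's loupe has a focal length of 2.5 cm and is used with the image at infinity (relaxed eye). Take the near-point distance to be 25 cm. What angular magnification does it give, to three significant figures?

10.0

M = D/f = 25/2.5 = 10.000.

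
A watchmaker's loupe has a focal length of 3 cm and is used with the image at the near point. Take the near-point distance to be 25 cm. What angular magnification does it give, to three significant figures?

M = 1 + D/f = 1 + 25/3 = 9.333.

9.33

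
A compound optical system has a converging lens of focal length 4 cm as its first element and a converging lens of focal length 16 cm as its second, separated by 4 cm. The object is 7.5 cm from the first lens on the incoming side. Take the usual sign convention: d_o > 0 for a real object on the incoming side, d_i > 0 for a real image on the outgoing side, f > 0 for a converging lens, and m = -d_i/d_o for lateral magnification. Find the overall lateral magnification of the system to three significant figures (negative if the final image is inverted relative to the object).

-0.889

First lens: d_i1 = 1/(1/4 - 1/7.5) = 8.571 cm.
m_1 = -(8.571)/7.5 = -1.1429.
Since 8.571 cm > 4 cm, the first image lies past the second lens and serves as a virtual object: d_o2 = L - d_i1 = -4.571 cm.
Second lens: d_i2 = 1/(1/16 - 1/(-4.571)) = 3.556 cm.
m_2 = -(3.556)/(-4.571) = 0.7778.
Overall magnification: m = m_1 m_2 = -0.8889.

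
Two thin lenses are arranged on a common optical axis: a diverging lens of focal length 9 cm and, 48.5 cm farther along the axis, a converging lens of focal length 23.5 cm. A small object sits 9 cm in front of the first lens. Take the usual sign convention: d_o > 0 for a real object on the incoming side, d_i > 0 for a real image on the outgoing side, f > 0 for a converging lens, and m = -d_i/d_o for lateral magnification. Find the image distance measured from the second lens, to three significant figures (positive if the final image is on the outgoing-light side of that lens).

Applying the thin-lens equation to the first lens, 1/(-9) = 1/9 + 1/d_i1, which gives d_i1 = -4.500 cm.
The intermediate image is virtual, 4.500 cm to the left of lens 1, so d_o2 = L - d_i1 = 48.5 - (-4.500) = 53.000 cm.
Applying the thin-lens equation again with f_2 = 23.5 cm and d_o2 = 53.000 cm gives d_i2 = 42.220 cm.

42.2 cm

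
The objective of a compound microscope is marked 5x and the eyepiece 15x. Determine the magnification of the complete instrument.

75

The overall magnification of a compound microscope is the product of the objective and eyepiece magnifications:
M = M_obj x M_eye = 5 x 15 = 75.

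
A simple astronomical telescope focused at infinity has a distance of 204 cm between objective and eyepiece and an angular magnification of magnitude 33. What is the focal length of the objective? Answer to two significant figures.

In normal adjustment the tube length equals f_obj + f_eye and |M| = f_obj/f_eye.
So f_obj = 33 f_eye and 33 f_eye + f_eye = 204 cm, giving f_eye = 204/34 = 6.000 cm and f_obj = 198.000 cm.

200 cm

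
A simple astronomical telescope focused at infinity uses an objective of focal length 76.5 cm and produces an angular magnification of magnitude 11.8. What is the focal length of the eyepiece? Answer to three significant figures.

6.48 cm

|M| = f_obj/f_eye, so f_eye = f_obj/|M| = 76.5/11.8 = 6.483 cm.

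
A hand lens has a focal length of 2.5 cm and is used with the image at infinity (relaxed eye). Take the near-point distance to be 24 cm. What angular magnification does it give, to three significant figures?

9.60

M = D/f = 24/2.5 = 9.600.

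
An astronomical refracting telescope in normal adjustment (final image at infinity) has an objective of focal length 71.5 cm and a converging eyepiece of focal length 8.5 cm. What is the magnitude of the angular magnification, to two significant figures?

|M| = f_obj/|f_eye| = 71.5/8.5 = 8.412.

8.4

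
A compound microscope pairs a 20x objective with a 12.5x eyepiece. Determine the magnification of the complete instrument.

The overall magnification of a compound microscope is the product of the objective and eyepiece magnifications:
M = M_obj x M_eye = 20 x 12.5 = 250.

250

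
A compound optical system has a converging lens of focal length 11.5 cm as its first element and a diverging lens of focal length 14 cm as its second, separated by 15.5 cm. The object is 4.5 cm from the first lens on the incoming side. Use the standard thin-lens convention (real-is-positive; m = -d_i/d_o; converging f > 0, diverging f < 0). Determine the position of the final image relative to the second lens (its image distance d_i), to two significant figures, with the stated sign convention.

-8.7 cm

Applying the thin-lens equation to the first lens, 1/11.5 = 1/4.5 + 1/d_i1, which gives d_i1 = -7.393 cm.
With d_i1 < 0 the first image is virtual and lies on the object side; the object distance for lens 2 is d_o2 = 15.5 - (-7.393) = 22.893 cm.
Applying the thin-lens equation again with f_2 = -14 cm and d_o2 = 22.893 cm gives d_i2 = -8.687 cm.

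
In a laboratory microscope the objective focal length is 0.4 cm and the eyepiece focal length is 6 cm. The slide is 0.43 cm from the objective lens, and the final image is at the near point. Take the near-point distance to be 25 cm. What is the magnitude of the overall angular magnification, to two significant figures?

Objective: 1/d_i = 1/f_obj - 1/d_o = 1/0.4 - 1/0.43 = 0.17442 cm^-1, so d_i = 5.733 cm.
m_obj = -d_i/d_o = -5.733/0.43 = -13.333.
Eyepiece angular magnification (image at near point): M_eye = 1 + D/f_e = 1 + 25/6 = 5.167.
Overall M = m_obj x M_eye = (-13.333)(5.167) = -68.89.
|M| = 68.89.

69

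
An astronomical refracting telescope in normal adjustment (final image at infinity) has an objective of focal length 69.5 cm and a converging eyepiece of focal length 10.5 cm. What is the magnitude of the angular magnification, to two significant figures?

|M| = f_obj/|f_eye| = 69.5/10.5 = 6.619.

6.6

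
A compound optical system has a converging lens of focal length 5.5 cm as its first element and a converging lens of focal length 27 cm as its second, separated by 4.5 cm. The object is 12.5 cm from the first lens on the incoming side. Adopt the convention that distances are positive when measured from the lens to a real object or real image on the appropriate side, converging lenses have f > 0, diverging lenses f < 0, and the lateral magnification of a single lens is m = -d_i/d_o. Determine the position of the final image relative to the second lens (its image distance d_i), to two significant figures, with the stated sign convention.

First lens: d_i1 = 1/(1/5.5 - 1/12.5) = 9.821 cm.
Since 9.821 cm > 4.5 cm, the first image lies past the second lens and serves as a virtual object: d_o2 = L - d_i1 = -5.321 cm.
Second lens: d_i2 = 1/(1/27 - 1/(-5.321)) = 4.445 cm.

4.4 cm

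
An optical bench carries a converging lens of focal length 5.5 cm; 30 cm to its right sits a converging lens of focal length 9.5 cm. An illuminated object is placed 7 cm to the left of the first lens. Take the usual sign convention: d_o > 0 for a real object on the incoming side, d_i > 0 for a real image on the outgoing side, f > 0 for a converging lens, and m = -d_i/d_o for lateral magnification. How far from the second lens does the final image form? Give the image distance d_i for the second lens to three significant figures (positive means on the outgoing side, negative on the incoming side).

-7.97 cm

First lens: d_i1 = 1/(1/5.5 - 1/7) = 25.667 cm.
Object distance for lens 2: d_o2 = 30 - 25.667 = 4.333 cm.
Second lens: d_i2 = 1/(1/9.5 - 1/(4.333)) = -7.968 cm.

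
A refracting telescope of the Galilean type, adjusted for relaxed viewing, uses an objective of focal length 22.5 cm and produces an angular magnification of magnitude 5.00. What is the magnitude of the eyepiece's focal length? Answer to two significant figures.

|M| = f_obj/|f_eye|, so |f_eye| = f_obj/|M| = 22.5/5.0 = 4.500 cm.
(The eyepiece is diverging, so its signed focal length is -4.500 cm.)

4.5 cm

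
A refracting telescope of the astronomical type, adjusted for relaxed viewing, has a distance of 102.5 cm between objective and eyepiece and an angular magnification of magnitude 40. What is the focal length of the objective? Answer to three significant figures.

100 cm

In normal adjustment the tube length equals f_obj + f_eye and |M| = f_obj/f_eye.
So f_obj = 40 f_eye and 40 f_eye + f_eye = 102.5 cm, giving f_eye = 102.5/41 = 2.500 cm and f_obj = 100.000 cm.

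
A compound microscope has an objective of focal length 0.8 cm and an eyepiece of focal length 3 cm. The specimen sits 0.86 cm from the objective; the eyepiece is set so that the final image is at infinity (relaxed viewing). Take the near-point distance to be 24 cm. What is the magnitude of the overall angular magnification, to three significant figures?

Objective: 1/d_i = 1/f_obj - 1/d_o = 1/0.8 - 1/0.86 = 0.08721 cm^-1, so d_i = 11.467 cm.
m_obj = -d_i/d_o = -11.467/0.86 = -13.333.
Eyepiece angular magnification (image at infinity): M_eye = D/f_e = 24/3 = 8.000.
Overall M = m_obj x M_eye = (-13.333)(8.000) = -106.67.
|M| = 106.67.

107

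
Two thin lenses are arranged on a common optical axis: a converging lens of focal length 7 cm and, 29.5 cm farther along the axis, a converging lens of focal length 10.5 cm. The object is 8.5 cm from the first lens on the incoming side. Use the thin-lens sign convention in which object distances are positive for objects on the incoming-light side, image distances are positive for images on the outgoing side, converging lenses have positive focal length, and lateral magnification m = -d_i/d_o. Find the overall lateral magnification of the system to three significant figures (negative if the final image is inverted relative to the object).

Applying the thin-lens equation to the first lens, 1/7 = 1/8.5 + 1/d_i1, which gives d_i1 = 39.667 cm.
Its lateral magnification is m_1 = -d_i1/d_o1 = -(39.667)/8.5 = -4.6667.
Since 39.667 cm > 29.5 cm, the first image lies past the second lens and serves as a virtual object: d_o2 = L - d_i1 = -10.167 cm.
Applying the thin-lens equation again with f_2 = 10.5 cm and d_o2 = -10.167 cm gives d_i2 = 5.165 cm.
m_2 = -(5.165)/(-10.167) = 0.5081.
Overall magnification: m = m_1 m_2 = -2.3710.

-2.37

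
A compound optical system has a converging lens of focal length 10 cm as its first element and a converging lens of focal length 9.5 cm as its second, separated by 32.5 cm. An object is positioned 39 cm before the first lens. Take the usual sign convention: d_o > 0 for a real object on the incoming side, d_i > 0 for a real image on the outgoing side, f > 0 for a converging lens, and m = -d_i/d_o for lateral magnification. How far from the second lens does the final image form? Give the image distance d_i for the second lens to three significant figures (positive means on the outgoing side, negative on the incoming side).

18.9 cm

Applying the thin-lens equation to the first lens, 1/10 = 1/39 + 1/d_i1, which gives d_i1 = 13.448 cm.
Object distance for lens 2: d_o2 = 32.5 - 13.448 = 19.052 cm.
Applying the thin-lens equation again with f_2 = 9.5 cm and d_o2 = 19.052 cm gives d_i2 = 18.949 cm.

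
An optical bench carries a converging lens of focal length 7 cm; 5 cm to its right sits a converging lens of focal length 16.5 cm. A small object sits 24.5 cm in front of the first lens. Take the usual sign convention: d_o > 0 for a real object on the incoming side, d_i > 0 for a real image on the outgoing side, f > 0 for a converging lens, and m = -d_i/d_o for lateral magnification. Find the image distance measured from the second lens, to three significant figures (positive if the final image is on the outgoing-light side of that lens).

3.72 cm

Applying the thin-lens equation to the first lens, 1/7 = 1/24.5 + 1/d_i1, which gives d_i1 = 9.800 cm.
Since 9.800 cm > 5 cm, the first image lies past the second lens and serves as a virtual object: d_o2 = L - d_i1 = -4.800 cm.
Applying the thin-lens equation again with f_2 = 16.5 cm and d_o2 = -4.800 cm gives d_i2 = 3.718 cm.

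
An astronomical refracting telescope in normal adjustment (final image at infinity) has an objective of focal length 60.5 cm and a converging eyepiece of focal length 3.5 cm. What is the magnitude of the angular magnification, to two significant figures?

17

|M| = f_obj/|f_eye| = 60.5/3.5 = 17.286.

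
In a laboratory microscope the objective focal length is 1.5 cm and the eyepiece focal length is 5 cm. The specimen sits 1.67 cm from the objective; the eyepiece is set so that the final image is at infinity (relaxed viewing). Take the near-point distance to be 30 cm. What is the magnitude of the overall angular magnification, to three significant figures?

52.9

Objective: 1/d_i = 1/f_obj - 1/d_o = 1/1.5 - 1/1.67 = 0.06786 cm^-1, so d_i = 14.735 cm.
m_obj = -d_i/d_o = -14.735/1.67 = -8.824.
Eyepiece angular magnification (image at infinity): M_eye = D/f_e = 30/5 = 6.000.
Overall M = m_obj x M_eye = (-8.824)(6.000) = -52.94.
|M| = 52.94.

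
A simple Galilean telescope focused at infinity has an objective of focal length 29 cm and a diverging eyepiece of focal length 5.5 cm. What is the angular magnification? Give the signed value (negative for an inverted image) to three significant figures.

M = -f_obj/f_eye = -29/(-5.5) = 5.273.

5.27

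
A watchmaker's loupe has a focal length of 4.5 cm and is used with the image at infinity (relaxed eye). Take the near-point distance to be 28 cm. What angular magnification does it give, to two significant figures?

M = D/f = 28/4.5 = 6.222.

6.2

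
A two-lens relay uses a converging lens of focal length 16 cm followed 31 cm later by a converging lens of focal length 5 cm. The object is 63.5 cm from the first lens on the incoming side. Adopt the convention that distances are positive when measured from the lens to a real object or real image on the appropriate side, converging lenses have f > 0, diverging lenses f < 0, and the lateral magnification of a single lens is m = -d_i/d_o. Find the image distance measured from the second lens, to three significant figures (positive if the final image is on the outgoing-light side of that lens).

First lens: d_i1 = 1/(1/16 - 1/63.5) = 21.389 cm.
That image sits 9.611 cm in front of the second lens, so d_o2 = 9.611 cm.
Second lens: d_i2 = 1/(1/5 - 1/(9.611)) = 10.422 cm.

10.4 cm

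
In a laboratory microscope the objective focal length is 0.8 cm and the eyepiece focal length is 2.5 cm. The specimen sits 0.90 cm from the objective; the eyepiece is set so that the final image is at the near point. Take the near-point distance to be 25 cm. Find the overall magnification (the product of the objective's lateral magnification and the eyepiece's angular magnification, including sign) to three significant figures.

-88.0

Objective: 1/d_i = 1/f_obj - 1/d_o = 1/0.8 - 1/0.90 = 0.13889 cm^-1, so d_i = 7.200 cm.
m_obj = -d_i/d_o = -7.200/0.90 = -8.000.
Eyepiece angular magnification (image at near point): M_eye = 1 + D/f_e = 1 + 25/2.5 = 11.000.
Overall M = m_obj x M_eye = (-8.000)(11.000) = -88.00.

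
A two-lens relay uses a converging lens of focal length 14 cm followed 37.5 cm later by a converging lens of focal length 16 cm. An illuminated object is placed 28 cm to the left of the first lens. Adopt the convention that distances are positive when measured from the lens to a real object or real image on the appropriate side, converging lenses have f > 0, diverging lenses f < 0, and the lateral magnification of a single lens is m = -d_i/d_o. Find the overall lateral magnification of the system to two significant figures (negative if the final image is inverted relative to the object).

First lens: d_i1 = 1/(1/14 - 1/28) = 28.000 cm.
m_1 = -(28.000)/28 = -1.0000.
That image sits 9.500 cm in front of the second lens, so d_o2 = 9.500 cm.
Second lens: d_i2 = 1/(1/16 - 1/(9.500)) = -23.385 cm.
m_2 = -(-23.385)/(9.500) = 2.4615.
Total m = m_1 x m_2 = (-1.0000)(2.4615) = -2.4615.

-2.5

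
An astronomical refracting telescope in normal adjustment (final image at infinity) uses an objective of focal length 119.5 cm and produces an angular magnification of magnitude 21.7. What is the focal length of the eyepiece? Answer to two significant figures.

|M| = f_obj/f_eye, so f_eye = f_obj/|M| = 119.5/21.7 = 5.507 cm.

5.5 cm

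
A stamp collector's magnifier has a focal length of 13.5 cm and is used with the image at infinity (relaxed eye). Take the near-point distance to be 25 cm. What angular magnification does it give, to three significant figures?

1.85

M = D/f = 25/13.5 = 1.852.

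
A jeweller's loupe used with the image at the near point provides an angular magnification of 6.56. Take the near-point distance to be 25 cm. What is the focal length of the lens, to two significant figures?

4.5 cm

For the image at the near point, M = 1 + D/f.
f = D/(M - 1) = 25/(6.56 - 1) = 4.496 cm.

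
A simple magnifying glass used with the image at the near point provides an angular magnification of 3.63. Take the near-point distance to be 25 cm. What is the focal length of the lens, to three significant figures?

9.51 cm

For the image at the near point, M = 1 + D/f.
f = D/(M - 1) = 25/(3.63 - 1) = 9.506 cm.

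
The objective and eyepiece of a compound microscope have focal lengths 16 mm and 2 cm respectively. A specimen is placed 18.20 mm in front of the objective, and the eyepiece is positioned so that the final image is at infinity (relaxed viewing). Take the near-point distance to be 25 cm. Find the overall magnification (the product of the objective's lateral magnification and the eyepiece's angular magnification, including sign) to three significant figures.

-90.9

Convert to cm: f_obj = 16 mm = 1.6 cm; d_o = 18.20 mm = 1.82 cm.
Objective: 1/d_i = 1/f_obj - 1/d_o = 1/1.6 - 1/1.82 = 0.07555 cm^-1, so d_i = 13.236 cm.
m_obj = -d_i/d_o = -13.236/1.82 = -7.273.
Eyepiece angular magnification (image at infinity): M_eye = D/f_e = 25/2 = 12.500.
Overall M = m_obj x M_eye = (-7.273)(12.500) = -90.91.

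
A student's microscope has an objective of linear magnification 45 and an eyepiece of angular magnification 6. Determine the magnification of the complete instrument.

270

The overall magnification of a compound microscope is the product of the objective and eyepiece magnifications:
M = M_obj x M_eye = 45 x 6 = 270.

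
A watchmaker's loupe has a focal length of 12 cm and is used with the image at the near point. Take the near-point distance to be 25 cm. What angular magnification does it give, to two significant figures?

3.1

M = 1 + D/f = 1 + 25/12 = 3.083.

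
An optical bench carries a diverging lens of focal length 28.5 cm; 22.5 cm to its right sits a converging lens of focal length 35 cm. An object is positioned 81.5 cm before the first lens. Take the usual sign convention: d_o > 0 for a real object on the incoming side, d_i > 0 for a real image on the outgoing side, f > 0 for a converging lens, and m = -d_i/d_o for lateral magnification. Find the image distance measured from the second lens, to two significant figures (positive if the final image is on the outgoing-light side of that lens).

First lens: d_i1 = 1/(1/(-28.5) - 1/81.5) = -21.116 cm.
With d_i1 < 0 the first image is virtual and lies on the object side; the object distance for lens 2 is d_o2 = 22.5 - (-21.116) = 43.616 cm.
Second lens: d_i2 = 1/(1/35 - 1/(43.616)) = 177.179 cm.

180 cm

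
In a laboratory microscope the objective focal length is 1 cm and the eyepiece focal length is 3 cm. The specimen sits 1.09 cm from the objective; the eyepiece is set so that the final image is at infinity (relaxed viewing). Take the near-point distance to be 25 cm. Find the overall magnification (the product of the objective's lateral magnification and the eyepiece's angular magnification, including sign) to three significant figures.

-92.6

Objective: 1/d_i = 1/f_obj - 1/d_o = 1/1 - 1/1.09 = 0.08257 cm^-1, so d_i = 12.111 cm.
m_obj = -d_i/d_o = -12.111/1.09 = -11.111.
Eyepiece angular magnification (image at infinity): M_eye = D/f_e = 25/3 = 8.333.
Overall M = m_obj x M_eye = (-11.111)(8.333) = -92.59.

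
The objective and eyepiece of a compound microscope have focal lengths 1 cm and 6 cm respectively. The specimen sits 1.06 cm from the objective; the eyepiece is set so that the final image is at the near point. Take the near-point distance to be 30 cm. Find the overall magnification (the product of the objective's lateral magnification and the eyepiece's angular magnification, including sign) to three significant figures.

-100

Objective: 1/d_i = 1/f_obj - 1/d_o = 1/1 - 1/1.06 = 0.05660 cm^-1, so d_i = 17.667 cm.
m_obj = -d_i/d_o = -17.667/1.06 = -16.667.
Eyepiece angular magnification (image at near point): M_eye = 1 + D/f_e = 1 + 30/6 = 6.000.
Overall M = m_obj x M_eye = (-16.667)(6.000) = -100.00.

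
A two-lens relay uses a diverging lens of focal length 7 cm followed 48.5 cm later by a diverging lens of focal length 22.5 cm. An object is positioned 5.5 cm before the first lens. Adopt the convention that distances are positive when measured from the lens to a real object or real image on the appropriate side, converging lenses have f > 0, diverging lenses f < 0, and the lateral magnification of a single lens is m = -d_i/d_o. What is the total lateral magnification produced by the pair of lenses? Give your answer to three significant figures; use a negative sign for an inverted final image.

0.170

Applying the thin-lens equation to the first lens, 1/(-7) = 1/5.5 + 1/d_i1, which gives d_i1 = -3.080 cm.
Its lateral magnification is m_1 = -d_i1/d_o1 = -(-3.080)/5.5 = 0.5600.
The intermediate image is virtual, 3.080 cm to the left of lens 1, so d_o2 = L - d_i1 = 48.5 - (-3.080) = 51.580 cm.
Applying the thin-lens equation again with f_2 = -22.5 cm and d_o2 = 51.580 cm gives d_i2 = -15.666 cm.
m_2 = -(-15.666)/(51.580) = 0.3037.
Overall magnification: m = m_1 m_2 = 0.1701.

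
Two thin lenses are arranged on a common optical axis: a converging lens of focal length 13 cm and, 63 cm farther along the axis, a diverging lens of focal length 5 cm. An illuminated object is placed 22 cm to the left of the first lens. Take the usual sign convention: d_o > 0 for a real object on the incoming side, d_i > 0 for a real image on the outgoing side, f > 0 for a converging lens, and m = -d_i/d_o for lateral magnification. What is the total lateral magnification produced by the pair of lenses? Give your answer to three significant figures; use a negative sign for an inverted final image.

Lens 1: 1/d_i1 = 1/f_1 - 1/d_o1 = 1/13 - 1/22 = 0.03147 cm^-1, so d_i1 = 31.778 cm.
m_1 = -(31.778)/22 = -1.4444.
The intermediate image is 31.778 cm to the right of lens 1, so d_o2 = L - d_i1 = 63 - 31.778 = 31.222 cm.
Lens 2: 1/d_i2 = 1/f_2 - 1/d_o2 = 1/(-5) - 1/(31.222) = -0.23203 cm^-1, so d_i2 = -4.310 cm.
m_2 = -(-4.310)/(31.222) = 0.1380.
Total m = m_1 x m_2 = (-1.4444)(0.1380) = -0.1994.

-0.199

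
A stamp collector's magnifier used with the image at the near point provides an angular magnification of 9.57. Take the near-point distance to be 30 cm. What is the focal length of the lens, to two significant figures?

3.5 cm

For the image at the near point, M = 1 + D/f.
f = D/(M - 1) = 30/(9.57 - 1) = 3.501 cm.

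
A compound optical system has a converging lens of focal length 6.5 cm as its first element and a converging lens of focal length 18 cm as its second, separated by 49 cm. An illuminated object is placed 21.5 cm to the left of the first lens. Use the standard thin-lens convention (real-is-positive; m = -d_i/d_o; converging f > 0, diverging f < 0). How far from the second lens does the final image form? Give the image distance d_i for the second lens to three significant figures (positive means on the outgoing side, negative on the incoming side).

Lens 1: 1/d_i1 = 1/f_1 - 1/d_o1 = 1/6.5 - 1/21.5 = 0.10733 cm^-1, so d_i1 = 9.317 cm.
The intermediate image is 9.317 cm to the right of lens 1, so d_o2 = L - d_i1 = 49 - 9.317 = 39.683 cm.
Lens 2: 1/d_i2 = 1/f_2 - 1/d_o2 = 1/18 - 1/(39.683) = 0.03036 cm^-1, so d_i2 = 32.942 cm.

32.9 cm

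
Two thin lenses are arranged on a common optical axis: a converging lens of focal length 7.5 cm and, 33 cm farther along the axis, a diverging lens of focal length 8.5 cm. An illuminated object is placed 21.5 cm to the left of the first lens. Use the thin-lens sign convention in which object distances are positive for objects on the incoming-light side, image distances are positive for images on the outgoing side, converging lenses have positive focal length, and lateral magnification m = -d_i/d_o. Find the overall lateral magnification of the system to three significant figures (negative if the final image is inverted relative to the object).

-0.152

Lens 1: 1/d_i1 = 1/f_1 - 1/d_o1 = 1/7.5 - 1/21.5 = 0.08682 cm^-1, so d_i1 = 11.518 cm.
m_1 = -(11.518)/21.5 = -0.5357.
The intermediate image is 11.518 cm to the right of lens 1, so d_o2 = L - d_i1 = 33 - 11.518 = 21.482 cm.
Lens 2: 1/d_i2 = 1/f_2 - 1/d_o2 = 1/(-8.5) - 1/(21.482) = -0.16420 cm^-1, so d_i2 = -6.090 cm.
m_2 = -(-6.090)/(21.482) = 0.2835.
Total m = m_1 x m_2 = (-0.5357)(0.2835) = -0.1519.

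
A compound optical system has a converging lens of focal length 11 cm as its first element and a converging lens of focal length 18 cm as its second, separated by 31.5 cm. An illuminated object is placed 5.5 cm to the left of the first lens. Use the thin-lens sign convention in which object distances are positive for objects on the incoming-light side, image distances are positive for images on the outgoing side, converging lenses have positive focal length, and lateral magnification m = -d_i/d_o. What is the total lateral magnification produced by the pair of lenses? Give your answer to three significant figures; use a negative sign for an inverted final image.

Lens 1: 1/d_i1 = 1/f_1 - 1/d_o1 = 1/11 - 1/5.5 = -0.09091 cm^-1, so d_i1 = -11.000 cm.
m_1 = -(-11.000)/5.5 = 2.0000.
With d_i1 < 0 the first image is virtual and lies on the object side; the object distance for lens 2 is d_o2 = 31.5 - (-11.000) = 42.500 cm.
Lens 2: 1/d_i2 = 1/f_2 - 1/d_o2 = 1/18 - 1/(42.500) = 0.03203 cm^-1, so d_i2 = 31.224 cm.
m_2 = -(31.224)/(42.500) = -0.7347.
Overall magnification: m = m_1 m_2 = -1.4694.

-1.47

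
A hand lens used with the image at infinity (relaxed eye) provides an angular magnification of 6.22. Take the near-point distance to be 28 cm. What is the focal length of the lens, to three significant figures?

4.50 cm

For the image at infinity, M = D/f.
f = D/M = 28/6.22 = 4.502 cm.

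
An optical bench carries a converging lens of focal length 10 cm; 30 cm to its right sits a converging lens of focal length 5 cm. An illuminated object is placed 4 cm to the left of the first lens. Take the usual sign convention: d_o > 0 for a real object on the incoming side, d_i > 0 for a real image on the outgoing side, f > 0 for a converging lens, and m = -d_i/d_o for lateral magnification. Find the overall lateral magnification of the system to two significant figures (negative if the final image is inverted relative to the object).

Applying the thin-lens equation to the first lens, 1/10 = 1/4 + 1/d_i1, which gives d_i1 = -6.667 cm.
Its lateral magnification is m_1 = -d_i1/d_o1 = -(-6.667)/4 = 1.6667.
With d_i1 < 0 the first image is virtual and lies on the object side; the object distance for lens 2 is d_o2 = 30 - (-6.667) = 36.667 cm.
Applying the thin-lens equation again with f_2 = 5 cm and d_o2 = 36.667 cm gives d_i2 = 5.789 cm.
m_2 = -(5.789)/(36.667) = -0.1579.
Total m = m_1 x m_2 = (1.6667)(-0.1579) = -0.2632.

-0.26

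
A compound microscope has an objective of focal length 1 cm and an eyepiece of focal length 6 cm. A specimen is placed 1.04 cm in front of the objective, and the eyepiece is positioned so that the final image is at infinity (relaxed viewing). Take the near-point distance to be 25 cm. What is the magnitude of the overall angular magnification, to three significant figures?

Objective: 1/d_i = 1/f_obj - 1/d_o = 1/1 - 1/1.04 = 0.03846 cm^-1, so d_i = 26.000 cm.
m_obj = -d_i/d_o = -26.000/1.04 = -25.000.
Eyepiece angular magnification (image at infinity): M_eye = D/f_e = 25/6 = 4.167.
Overall M = m_obj x M_eye = (-25.000)(4.167) = -104.17.
|M| = 104.17.

104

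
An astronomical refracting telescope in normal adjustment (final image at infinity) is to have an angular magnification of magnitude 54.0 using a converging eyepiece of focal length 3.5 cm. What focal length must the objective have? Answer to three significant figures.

|M| = f_obj/|f_eye|, so f_obj = |M| x |f_eye| = 54.0 x 3.5 = 189.000 cm.

189 cm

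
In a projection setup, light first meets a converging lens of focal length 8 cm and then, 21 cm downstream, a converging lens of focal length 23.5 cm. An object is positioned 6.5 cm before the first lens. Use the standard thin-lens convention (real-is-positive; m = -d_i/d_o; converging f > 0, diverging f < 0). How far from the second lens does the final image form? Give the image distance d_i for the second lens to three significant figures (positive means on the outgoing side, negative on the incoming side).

Lens 1: 1/d_i1 = 1/f_1 - 1/d_o1 = 1/8 - 1/6.5 = -0.02885 cm^-1, so d_i1 = -34.667 cm.
With d_i1 < 0 the first image is virtual and lies on the object side; the object distance for lens 2 is d_o2 = 21 - (-34.667) = 55.667 cm.
Lens 2: 1/d_i2 = 1/f_2 - 1/d_o2 = 1/23.5 - 1/(55.667) = 0.02459 cm^-1, so d_i2 = 40.668 cm.

40.7 cm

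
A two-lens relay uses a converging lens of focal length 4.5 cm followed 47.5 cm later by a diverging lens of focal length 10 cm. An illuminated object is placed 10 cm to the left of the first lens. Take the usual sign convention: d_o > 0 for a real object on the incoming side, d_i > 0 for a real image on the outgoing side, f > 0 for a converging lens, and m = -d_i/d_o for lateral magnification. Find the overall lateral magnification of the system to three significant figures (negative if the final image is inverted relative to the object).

Lens 1: 1/d_i1 = 1/f_1 - 1/d_o1 = 1/4.5 - 1/10 = 0.12222 cm^-1, so d_i1 = 8.182 cm.
m_1 = -(8.182)/10 = -0.8182.
That image sits 39.318 cm in front of the second lens, so d_o2 = 39.318 cm.
Lens 2: 1/d_i2 = 1/f_2 - 1/d_o2 = 1/(-10) - 1/(39.318) = -0.12543 cm^-1, so d_i2 = -7.972 cm.
m_2 = -(-7.972)/(39.318) = 0.2028.
Overall magnification: m = m_1 m_2 = -0.1659.

-0.166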